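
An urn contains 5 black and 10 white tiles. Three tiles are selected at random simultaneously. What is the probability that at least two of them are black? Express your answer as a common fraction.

22/91

Sum the hypergeometric tail for j = 2,…,3 black tiles.
Favorable = C(5,2)·C(10,1) + C(5,3)·C(10,0) = 110; total = C(15,3) = 455.
P = 110/455 = 22/91 ≈ 0.2418.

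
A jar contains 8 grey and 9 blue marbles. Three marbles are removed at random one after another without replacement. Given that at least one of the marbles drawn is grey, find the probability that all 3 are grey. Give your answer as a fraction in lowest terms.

P(all 3 grey) = C(8,3)/C(17,3) = 7/85; P(at least one grey) = 1 − C(9,3)/C(17,3) = 149/170.
Since 'all 3 grey' ⊆ 'at least one grey', P(all 3 | at least one) = 7/85 / 149/170 = 14/149 ≈ 0.0940.

14/149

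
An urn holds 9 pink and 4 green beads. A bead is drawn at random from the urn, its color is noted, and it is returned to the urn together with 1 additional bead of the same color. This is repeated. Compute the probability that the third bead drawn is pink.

Sum over the four possibilities for the first two draws (pink/not-pink each), tracking how the pink count and total change by +1 per draw.
P(third is pink) = 9/13 ≈ 0.6923. (In a Pólya urn every draw has the same marginal probability 9/13.)

9/13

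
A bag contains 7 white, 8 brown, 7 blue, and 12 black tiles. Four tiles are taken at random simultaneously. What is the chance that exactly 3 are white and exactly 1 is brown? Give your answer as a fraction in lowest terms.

35/5797

Unordered draws without replacement: count favorable combinations over C(34,4).
Favorable = C(7,3) · C(8,1) · C(7,0) · C(12,0) = 280; total = C(34,4) = 46376.
P = 280/46376 = 35/5797 ≈ 0.0060.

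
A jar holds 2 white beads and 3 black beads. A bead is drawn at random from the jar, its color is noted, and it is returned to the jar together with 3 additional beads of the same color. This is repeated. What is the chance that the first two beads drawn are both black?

After a black draw the jar holds 6 black out of 8.
P = (3/5)·(6/8) = 9/20 ≈ 0.4500.

9/20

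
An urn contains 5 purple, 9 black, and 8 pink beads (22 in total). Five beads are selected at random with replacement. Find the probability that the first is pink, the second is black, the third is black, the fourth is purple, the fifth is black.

Multiply the conditional probability of each draw in order, with replacement (the composition resets each draw).
P = (8/22) · (9/22) · (9/22) · (5/22) · (9/22) = 3645/644204 ≈ 0.0057.

3645/644204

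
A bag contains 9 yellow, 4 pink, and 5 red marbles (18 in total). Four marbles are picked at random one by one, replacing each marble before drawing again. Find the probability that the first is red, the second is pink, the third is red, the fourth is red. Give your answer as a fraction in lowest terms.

Multiply the conditional probability of each draw in order, with replacement (the composition resets each draw).
P = (5/18) · (4/18) · (5/18) · (5/18) = 125/26244 ≈ 0.0048.

125/26244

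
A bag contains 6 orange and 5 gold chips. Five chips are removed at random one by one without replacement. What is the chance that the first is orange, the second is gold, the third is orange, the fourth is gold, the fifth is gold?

5/154

Multiply the conditional probability of each draw in order, without replacement, so each draw removes one from its color and from the total.
P = (6/11) · (5/10) · (5/9) · (4/8) · (3/7) = 5/154 ≈ 0.0325.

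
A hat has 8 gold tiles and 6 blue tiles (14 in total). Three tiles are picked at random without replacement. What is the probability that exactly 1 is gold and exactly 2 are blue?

30/91

Unordered draws without replacement: count favorable combinations over C(14,3).
Favorable = C(8,1) · C(6,2) = 120; total = C(14,3) = 364.
P = 120/364 = 30/91 ≈ 0.3297.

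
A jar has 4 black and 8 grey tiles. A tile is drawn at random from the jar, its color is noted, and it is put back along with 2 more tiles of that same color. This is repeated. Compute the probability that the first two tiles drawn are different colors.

8/21

Either black then grey, or grey then black; after the first draw the total is 14.
P = (4/12)·(8/14) + (8/12)·(4/14) = 8/21 ≈ 0.3810.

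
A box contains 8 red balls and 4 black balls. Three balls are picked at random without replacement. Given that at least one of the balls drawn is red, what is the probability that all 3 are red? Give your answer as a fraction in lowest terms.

P(all 3 red) = C(8,3)/C(12,3) = 14/55; P(at least one red) = 1 − C(4,3)/C(12,3) = 54/55.
Since 'all 3 red' ⊆ 'at least one red', P(all 3 | at least one) = 14/55 / 54/55 = 7/27 ≈ 0.2593.

7/27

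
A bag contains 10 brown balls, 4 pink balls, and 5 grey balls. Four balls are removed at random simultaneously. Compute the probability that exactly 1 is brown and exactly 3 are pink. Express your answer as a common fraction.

Unordered draws without replacement: count favorable combinations over C(19,4).
Favorable = C(10,1) · C(4,3) · C(5,0) = 40; total = C(19,4) = 3876.
P = 40/3876 = 10/969 ≈ 0.0103.

10/969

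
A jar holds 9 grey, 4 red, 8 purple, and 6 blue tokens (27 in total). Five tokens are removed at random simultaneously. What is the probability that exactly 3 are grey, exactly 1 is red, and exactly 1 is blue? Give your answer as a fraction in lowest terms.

Unordered draws without replacement: count favorable combinations over C(27,5).
Favorable = C(9,3) · C(4,1) · C(8,0) · C(6,1) = 2016; total = C(27,5) = 80730.
P = 2016/80730 = 112/4485 ≈ 0.0250.

112/4485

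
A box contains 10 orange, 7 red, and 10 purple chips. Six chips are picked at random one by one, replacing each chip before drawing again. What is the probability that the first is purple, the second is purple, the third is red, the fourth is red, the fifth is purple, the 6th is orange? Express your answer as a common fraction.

Multiply the conditional probability of each draw in order, with replacement (the composition resets each draw).
P = (10/27) · (10/27) · (7/27) · (7/27) · (10/27) · (10/27) = 490000/387420489 ≈ 0.0013.

490000/387420489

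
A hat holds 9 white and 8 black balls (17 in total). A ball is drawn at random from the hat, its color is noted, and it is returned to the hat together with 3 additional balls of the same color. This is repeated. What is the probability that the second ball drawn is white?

Condition on the first draw. If first is white (prob 9/17), second-white has prob (12)/(20); if not (prob 8/17), it has prob 9/(20).
P = (9/17)·(12/20) + (8/17)·(9/20) = 9/17 ≈ 0.5294.

9/17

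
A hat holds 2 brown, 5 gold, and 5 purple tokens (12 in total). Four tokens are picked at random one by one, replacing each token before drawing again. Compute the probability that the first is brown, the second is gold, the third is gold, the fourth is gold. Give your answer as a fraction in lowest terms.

Multiply the conditional probability of each draw in order, with replacement (the composition resets each draw).
P = (2/12) · (5/12) · (5/12) · (5/12) = 125/10368 ≈ 0.0121.

125/10368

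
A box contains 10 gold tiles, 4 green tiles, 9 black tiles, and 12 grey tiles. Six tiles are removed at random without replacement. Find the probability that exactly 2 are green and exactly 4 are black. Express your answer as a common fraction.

Unordered draws without replacement: count favorable combinations over C(35,6).
Favorable = C(10,0) · C(4,2) · C(9,4) · C(12,0) = 756; total = C(35,6) = 1623160.
P = 756/1623160 = 27/57970 ≈ 0.0005.

27/57970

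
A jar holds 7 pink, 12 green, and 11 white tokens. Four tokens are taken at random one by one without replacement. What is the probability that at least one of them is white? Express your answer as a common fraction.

Use the complement: P(at least one white) = 1 − P(no white).
P(none) = C(19,4)/C(30,4) = 3876/27405.
So P = 1 − 3876/27405 = 7843/9135 ≈ 0.8586.

7843/9135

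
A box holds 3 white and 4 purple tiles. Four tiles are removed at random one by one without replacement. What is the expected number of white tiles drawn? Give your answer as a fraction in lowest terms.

By linearity of expectation, E[X] = Σ P(draw i is white); by symmetry each draw (even without replacement) has P(white) = 3/7.
E[X] = 4 · 3/7 = 12/7 ≈ 1.7143.

12/7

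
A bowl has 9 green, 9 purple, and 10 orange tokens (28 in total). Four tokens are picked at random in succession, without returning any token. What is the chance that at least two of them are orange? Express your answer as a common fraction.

Sum the hypergeometric tail for j = 2,…,4 orange tokens.
Favorable = C(10,2)·C(18,2) + C(10,3)·C(18,1) + C(10,4)·C(18,0) = 9255; total = C(28,4) = 20475.
P = 9255/20475 = 617/1365 ≈ 0.4520.

617/1365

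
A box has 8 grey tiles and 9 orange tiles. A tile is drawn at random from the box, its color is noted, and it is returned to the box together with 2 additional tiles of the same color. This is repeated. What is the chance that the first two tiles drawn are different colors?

Either grey then orange, or orange then grey; after the first draw the total is 19.
P = (8/17)·(9/19) + (9/17)·(8/19) = 144/323 ≈ 0.4458.

144/323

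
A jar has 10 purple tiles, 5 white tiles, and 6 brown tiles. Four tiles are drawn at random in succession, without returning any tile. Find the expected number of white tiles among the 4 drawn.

By linearity of expectation, E[X] = Σ P(draw i is white); by symmetry each draw (even without replacement) has P(white) = 5/21.
E[X] = 4 · 5/21 = 20/21 ≈ 0.9524.

20/21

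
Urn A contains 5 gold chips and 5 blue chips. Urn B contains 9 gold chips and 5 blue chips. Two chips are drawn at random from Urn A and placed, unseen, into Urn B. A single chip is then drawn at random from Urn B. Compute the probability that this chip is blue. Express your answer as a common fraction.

3/8

Condition on how many of the transferred chips are blue (from Urn A: 5 blue of 10; then Urn B has 16 total).
  0 blue: C(5,0)C(5,2)/C(10,2) = 2/9; then P = 5/16
  1 blue: C(5,1)C(5,1)/C(10,2) = 5/9; then P = 6/16
  2 blue: C(5,2)C(5,0)/C(10,2) = 2/9; then P = 7/16
P(blue from Urn B) = 3/8 ≈ 0.3750.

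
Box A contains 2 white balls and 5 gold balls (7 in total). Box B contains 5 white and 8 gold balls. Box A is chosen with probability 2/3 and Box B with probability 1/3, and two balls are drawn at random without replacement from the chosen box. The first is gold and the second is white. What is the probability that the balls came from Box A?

13/20

P(E | Box A) = 5/21; P(E | Box B) = 10/39.
P(E) = 2/3·5/21 + 1/3·10/39 = 200/819.
By Bayes' rule, P(Box A | E) = 10/63 / 200/819 = 13/20 ≈ 0.6500.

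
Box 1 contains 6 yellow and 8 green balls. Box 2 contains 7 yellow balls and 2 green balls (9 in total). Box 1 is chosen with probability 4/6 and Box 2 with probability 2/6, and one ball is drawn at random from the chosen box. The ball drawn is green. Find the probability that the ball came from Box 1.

36/43

P(green | Box 1) = 4/7; P(green | Box 2) = 2/9.
P(green) = 2/3·4/7 + 1/3·2/9 = 86/189.
By Bayes' rule, P(Box 1 | green) = 8/21 / 86/189 = 36/43 ≈ 0.8372.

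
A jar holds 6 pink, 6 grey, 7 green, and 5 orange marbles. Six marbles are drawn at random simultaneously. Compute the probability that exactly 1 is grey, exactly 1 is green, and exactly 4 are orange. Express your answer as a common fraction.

15/9614

Unordered draws without replacement: count favorable combinations over C(24,6).
Favorable = C(6,0) · C(6,1) · C(7,1) · C(5,4) = 210; total = C(24,6) = 134596.
P = 210/134596 = 15/9614 ≈ 0.0016.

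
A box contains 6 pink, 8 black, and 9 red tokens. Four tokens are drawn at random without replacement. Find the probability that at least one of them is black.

214/253

Use the complement: P(at least one black) = 1 − P(no black).
P(none) = C(15,4)/C(23,4) = 1365/8855.
So P = 1 − 1365/8855 = 214/253 ≈ 0.8458.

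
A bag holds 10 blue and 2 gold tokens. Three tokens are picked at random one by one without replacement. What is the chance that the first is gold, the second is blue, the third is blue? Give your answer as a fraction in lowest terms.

Multiply the conditional probability of each draw in order, without replacement, so each draw removes one from its color and from the total.
P = (2/12) · (10/11) · (9/10) = 3/22 ≈ 0.1364.

3/22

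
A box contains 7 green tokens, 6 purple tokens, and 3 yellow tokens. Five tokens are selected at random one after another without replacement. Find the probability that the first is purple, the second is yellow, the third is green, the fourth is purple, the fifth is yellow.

1/416

Multiply the conditional probability of each draw in order, without replacement, so each draw removes one from its color and from the total.
P = (6/16) · (3/15) · (7/14) · (5/13) · (2/12) = 1/416 ≈ 0.0024.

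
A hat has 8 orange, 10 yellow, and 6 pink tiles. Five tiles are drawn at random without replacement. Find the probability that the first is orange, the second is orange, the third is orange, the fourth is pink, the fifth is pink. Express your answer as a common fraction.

Multiply the conditional probability of each draw in order, without replacement, so each draw removes one from its color and from the total.
P = (8/24) · (7/23) · (6/22) · (6/21) · (5/20) = 1/506 ≈ 0.0020.

1/506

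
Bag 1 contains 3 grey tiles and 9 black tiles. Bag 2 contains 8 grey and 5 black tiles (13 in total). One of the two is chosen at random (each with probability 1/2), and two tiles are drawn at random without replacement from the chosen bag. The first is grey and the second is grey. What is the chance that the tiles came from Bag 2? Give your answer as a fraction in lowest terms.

P(E | Bag 1) = 1/22; P(E | Bag 2) = 14/39.
P(E) = 1/2·1/22 + 1/2·14/39 = 347/1716.
By Bayes' rule, P(Bag 2 | E) = 7/39 / 347/1716 = 308/347 ≈ 0.8876.

308/347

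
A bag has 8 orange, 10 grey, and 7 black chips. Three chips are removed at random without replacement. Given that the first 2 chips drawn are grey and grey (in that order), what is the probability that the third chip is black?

7/23

After removing 2 grey, the bag has 7 black out of 23 remaining.
P(third is black | given) = 7/23 ≈ 0.3043.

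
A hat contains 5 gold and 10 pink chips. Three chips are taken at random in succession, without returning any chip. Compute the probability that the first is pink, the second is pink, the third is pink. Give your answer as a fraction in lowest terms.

24/91

Multiply the conditional probability of each draw in order, without replacement, so each draw removes one from its color and from the total.
P = (10/15) · (9/14) · (8/13) = 24/91 ≈ 0.2637.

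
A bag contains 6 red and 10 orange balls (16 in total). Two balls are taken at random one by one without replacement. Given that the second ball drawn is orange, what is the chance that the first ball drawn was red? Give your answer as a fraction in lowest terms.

2/5

P(first=red and the second ball drawn is orange) = (6/16)·(10/15) = 1/4.
P(the second ball drawn is orange) = Σ over first color = 1/4 + 3/8 = 5/8.
By Bayes, P(first=red | the second ball drawn is orange) = 1/4 / 5/8 = 2/5 ≈ 0.4000.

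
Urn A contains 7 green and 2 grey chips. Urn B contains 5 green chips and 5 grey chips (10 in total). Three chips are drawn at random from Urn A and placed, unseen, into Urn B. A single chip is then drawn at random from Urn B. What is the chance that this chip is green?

22/39

Condition on how many of the transferred chips are green (from Urn A: 7 green of 9; then Urn B has 13 total).
  1 green: C(7,1)C(2,2)/C(9,3) = 1/12; then P = 6/13
  2 green: C(7,2)C(2,1)/C(9,3) = 1/2; then P = 7/13
  3 green: C(7,3)C(2,0)/C(9,3) = 5/12; then P = 8/13
P(green from Urn B) = 22/39 ≈ 0.5641.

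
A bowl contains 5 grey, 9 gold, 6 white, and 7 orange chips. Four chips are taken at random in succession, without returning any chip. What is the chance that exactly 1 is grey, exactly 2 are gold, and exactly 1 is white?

4/65

Unordered draws without replacement: count favorable combinations over C(27,4).
Favorable = C(5,1) · C(9,2) · C(6,1) · C(7,0) = 1080; total = C(27,4) = 17550.
P = 1080/17550 = 4/65 ≈ 0.0615.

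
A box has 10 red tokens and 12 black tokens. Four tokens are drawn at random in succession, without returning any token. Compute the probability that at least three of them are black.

7/19

Sum the hypergeometric tail for j = 3,…,4 black tokens.
Favorable = C(12,3)·C(10,1) + C(12,4)·C(10,0) = 2695; total = C(22,4) = 7315.
P = 2695/7315 = 7/19 ≈ 0.3684.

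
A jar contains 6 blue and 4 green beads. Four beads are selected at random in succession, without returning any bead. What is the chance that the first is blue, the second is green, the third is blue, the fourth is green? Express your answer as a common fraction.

Multiply the conditional probability of each draw in order, without replacement, so each draw removes one from its color and from the total.
P = (6/10) · (4/9) · (5/8) · (3/7) = 1/14 ≈ 0.0714.

1/14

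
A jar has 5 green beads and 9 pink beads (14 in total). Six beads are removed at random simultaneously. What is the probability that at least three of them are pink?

134/143

Sum the hypergeometric tail for j = 3,…,6 pink beads.
Favorable = C(9,3)·C(5,3) + C(9,4)·C(5,2) + C(9,5)·C(5,1) + C(9,6)·C(5,0) = 2814; total = C(14,6) = 3003.
P = 2814/3003 = 134/143 ≈ 0.9371.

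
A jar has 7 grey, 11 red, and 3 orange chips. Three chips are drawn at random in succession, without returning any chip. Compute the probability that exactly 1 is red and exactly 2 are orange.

33/1330

Unordered draws without replacement: count favorable combinations over C(21,3).
Favorable = C(7,0) · C(11,1) · C(3,2) = 33; total = C(21,3) = 1330.
P = 33/1330 = 33/1330 ≈ 0.0248.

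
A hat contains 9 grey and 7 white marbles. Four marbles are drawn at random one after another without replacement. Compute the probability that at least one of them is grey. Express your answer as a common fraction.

51/52

Use the complement: P(at least one grey) = 1 − P(no grey).
P(none) = C(7,4)/C(16,4) = 35/1820.
So P = 1 − 35/1820 = 51/52 ≈ 0.9808.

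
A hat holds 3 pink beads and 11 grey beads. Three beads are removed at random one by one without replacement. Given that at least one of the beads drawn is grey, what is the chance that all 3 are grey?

5/11

P(all 3 grey) = C(11,3)/C(14,3) = 165/364; P(at least one grey) = 1 − C(3,3)/C(14,3) = 363/364.
Since 'all 3 grey' ⊆ 'at least one grey', P(all 3 | at least one) = 165/364 / 363/364 = 5/11 ≈ 0.4545.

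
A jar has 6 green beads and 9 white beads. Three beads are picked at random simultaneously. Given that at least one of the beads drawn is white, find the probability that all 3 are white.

28/145

P(all 3 white) = C(9,3)/C(15,3) = 12/65; P(at least one white) = 1 − C(6,3)/C(15,3) = 87/91.
Since 'all 3 white' ⊆ 'at least one white', P(all 3 | at least one) = 12/65 / 87/91 = 28/145 ≈ 0.1931.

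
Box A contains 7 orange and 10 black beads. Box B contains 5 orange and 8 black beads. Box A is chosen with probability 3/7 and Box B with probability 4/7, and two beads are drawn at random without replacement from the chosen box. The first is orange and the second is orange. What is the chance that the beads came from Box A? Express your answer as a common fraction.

P(E | Box A) = 21/136; P(E | Box B) = 5/39.
P(E) = 3/7·21/136 + 4/7·5/39 = 5177/37128.
By Bayes' rule, P(Box A | E) = 9/136 / 5177/37128 = 2457/5177 ≈ 0.4746.

2457/5177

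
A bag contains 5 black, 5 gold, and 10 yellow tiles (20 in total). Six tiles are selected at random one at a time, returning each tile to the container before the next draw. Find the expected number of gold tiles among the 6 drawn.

3/2

By linearity of expectation, E[X] = Σ P(draw i is gold); each independent draw has P(gold) = 5/20.
E[X] = 6 · 5/20 = 3/2 ≈ 1.5000.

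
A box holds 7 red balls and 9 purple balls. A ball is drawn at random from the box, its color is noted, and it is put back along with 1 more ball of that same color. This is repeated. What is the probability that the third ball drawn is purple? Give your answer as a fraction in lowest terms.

Sum over the four possibilities for the first two draws (purple/not-purple each), tracking how the purple count and total change by +1 per draw.
P(third is purple) = 9/16 ≈ 0.5625. (In a Pólya urn every draw has the same marginal probability 9/16.)

9/16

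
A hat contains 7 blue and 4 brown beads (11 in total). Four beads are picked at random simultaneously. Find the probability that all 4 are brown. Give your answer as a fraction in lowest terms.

1/330

Unordered draws without replacement: count favorable combinations over C(11,4).
Favorable = C(7,0) · C(4,4) = 1; total = C(11,4) = 330.
P = 1/330 = 1/330 ≈ 0.0030.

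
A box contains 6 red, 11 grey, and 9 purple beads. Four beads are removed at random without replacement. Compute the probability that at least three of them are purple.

Sum the hypergeometric tail for j = 3,…,4 purple beads.
Favorable = C(9,3)·C(17,1) + C(9,4)·C(17,0) = 1554; total = C(26,4) = 14950.
P = 1554/14950 = 777/7475 ≈ 0.1039.

777/7475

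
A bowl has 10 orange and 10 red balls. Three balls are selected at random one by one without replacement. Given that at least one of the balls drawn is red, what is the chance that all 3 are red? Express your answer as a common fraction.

P(all 3 red) = C(10,3)/C(20,3) = 2/19; P(at least one red) = 1 − C(10,3)/C(20,3) = 17/19.
Since 'all 3 red' ⊆ 'at least one red', P(all 3 | at least one) = 2/19 / 17/19 = 2/17 ≈ 0.1176.

2/17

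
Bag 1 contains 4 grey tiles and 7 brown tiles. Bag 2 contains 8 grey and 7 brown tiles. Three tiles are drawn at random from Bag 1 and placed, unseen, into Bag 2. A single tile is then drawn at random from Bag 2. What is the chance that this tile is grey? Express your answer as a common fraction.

Condition on how many of the transferred tiles are grey (from Bag 1: 4 grey of 11; then Bag 2 has 18 total).
  0 grey: C(4,0)C(7,3)/C(11,3) = 7/33; then P = 8/18
  1 grey: C(4,1)C(7,2)/C(11,3) = 28/55; then P = 9/18
  2 grey: C(4,2)C(7,1)/C(11,3) = 14/55; then P = 10/18
  3 grey: C(4,3)C(7,0)/C(11,3) = 4/165; then P = 11/18
P(grey from Bag 2) = 50/99 ≈ 0.5051.

50/99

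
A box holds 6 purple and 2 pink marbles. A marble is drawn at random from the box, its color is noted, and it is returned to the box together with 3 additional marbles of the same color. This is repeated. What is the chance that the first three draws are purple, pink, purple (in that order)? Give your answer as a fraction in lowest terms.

27/308

Track the composition after each reinforcement of +3.
P = (6/8) · (2/11) · (9/14) = 27/308 ≈ 0.0877.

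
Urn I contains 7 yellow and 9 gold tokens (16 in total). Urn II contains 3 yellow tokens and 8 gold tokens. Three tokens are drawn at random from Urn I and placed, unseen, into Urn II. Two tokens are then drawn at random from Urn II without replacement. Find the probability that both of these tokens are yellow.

Condition on how many of the transferred tokens are yellow (from Urn I: 7 yellow of 16; then Urn II has 14 total).
  0 yellow: C(7,0)C(9,3)/C(16,3) = 3/20; then P = C(3,2)/C(14,2) = 3/91
  1 yellow: C(7,1)C(9,2)/C(16,3) = 9/20; then P = C(4,2)/C(14,2) = 6/91
  2 yellow: C(7,2)C(9,1)/C(16,3) = 27/80; then P = C(5,2)/C(14,2) = 10/91
  3 yellow: C(7,3)C(9,0)/C(16,3) = 1/16; then P = C(6,2)/C(14,2) = 15/91
P(both yellow) = 597/7280 ≈ 0.0820.

597/7280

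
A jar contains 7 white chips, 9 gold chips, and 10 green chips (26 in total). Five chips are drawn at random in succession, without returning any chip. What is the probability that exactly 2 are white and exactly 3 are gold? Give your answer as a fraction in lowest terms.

441/16445

Unordered draws without replacement: count favorable combinations over C(26,5).
Favorable = C(7,2) · C(9,3) · C(10,0) = 1764; total = C(26,5) = 65780.
P = 1764/65780 = 441/16445 ≈ 0.0268.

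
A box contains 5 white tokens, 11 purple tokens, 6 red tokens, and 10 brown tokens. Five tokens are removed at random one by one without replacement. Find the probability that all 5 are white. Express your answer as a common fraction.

Unordered draws without replacement: count favorable combinations over C(32,5).
Favorable = C(5,5) · C(11,0) · C(6,0) · C(10,0) = 1; total = C(32,5) = 201376.
P = 1/201376 = 1/201376 ≈ 0.0000.

1/201376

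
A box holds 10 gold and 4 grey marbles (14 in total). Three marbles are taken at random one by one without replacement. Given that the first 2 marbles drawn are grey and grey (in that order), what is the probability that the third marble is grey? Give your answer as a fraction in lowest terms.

After removing 2 grey, the box has 2 grey out of 12 remaining.
P(third is grey | given) = 2/12 = 1/6 ≈ 0.1667.

1/6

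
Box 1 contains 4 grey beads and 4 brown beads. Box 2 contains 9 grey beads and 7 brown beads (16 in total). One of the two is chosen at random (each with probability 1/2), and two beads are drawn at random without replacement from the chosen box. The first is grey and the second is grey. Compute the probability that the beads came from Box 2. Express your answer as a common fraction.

7/12

P(E | Box 1) = 3/14; P(E | Box 2) = 3/10.
P(E) = 1/2·3/14 + 1/2·3/10 = 9/35.
By Bayes' rule, P(Box 2 | E) = 3/20 / 9/35 = 7/12 ≈ 0.5833.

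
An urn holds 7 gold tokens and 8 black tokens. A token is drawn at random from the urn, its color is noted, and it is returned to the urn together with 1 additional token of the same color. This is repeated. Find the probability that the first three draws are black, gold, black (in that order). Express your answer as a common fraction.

Track the composition after each reinforcement of +1.
P = (8/15) · (7/16) · (9/17) = 21/170 ≈ 0.1235.

21/170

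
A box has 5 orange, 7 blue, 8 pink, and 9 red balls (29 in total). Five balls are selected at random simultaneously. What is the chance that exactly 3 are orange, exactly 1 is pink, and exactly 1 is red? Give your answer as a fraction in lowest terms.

Unordered draws without replacement: count favorable combinations over C(29,5).
Favorable = C(5,3) · C(7,0) · C(8,1) · C(9,1) = 720; total = C(29,5) = 118755.
P = 720/118755 = 16/2639 ≈ 0.0061.

16/2639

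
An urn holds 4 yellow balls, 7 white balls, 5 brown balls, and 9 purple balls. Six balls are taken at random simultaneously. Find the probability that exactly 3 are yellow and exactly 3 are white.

Unordered draws without replacement: count favorable combinations over C(25,6).
Favorable = C(4,3) · C(7,3) · C(5,0) · C(9,0) = 140; total = C(25,6) = 177100.
P = 140/177100 = 1/1265 ≈ 0.0008.

1/1265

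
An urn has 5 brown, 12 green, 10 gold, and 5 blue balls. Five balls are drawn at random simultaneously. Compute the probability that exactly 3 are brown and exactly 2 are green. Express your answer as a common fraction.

165/50344

Unordered draws without replacement: count favorable combinations over C(32,5).
Favorable = C(5,3) · C(12,2) · C(10,0) · C(5,0) = 660; total = C(32,5) = 201376.
P = 660/201376 = 165/50344 ≈ 0.0033.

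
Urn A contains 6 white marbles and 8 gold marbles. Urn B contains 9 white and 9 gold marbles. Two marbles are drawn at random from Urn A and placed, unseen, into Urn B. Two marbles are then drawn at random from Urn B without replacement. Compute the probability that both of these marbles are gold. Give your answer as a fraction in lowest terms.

Condition on how many of the transferred marbles are gold (from Urn A: 8 gold of 14; then Urn B has 20 total).
  0 gold: C(8,0)C(6,2)/C(14,2) = 15/91; then P = C(9,2)/C(20,2) = 18/95
  1 gold: C(8,1)C(6,1)/C(14,2) = 48/91; then P = C(10,2)/C(20,2) = 9/38
  2 gold: C(8,2)C(6,0)/C(14,2) = 4/13; then P = C(11,2)/C(20,2) = 11/38
P(both gold) = 424/1729 ≈ 0.2452.

424/1729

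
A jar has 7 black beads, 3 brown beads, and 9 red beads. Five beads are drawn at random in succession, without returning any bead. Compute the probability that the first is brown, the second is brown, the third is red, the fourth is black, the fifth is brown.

7/25840

Multiply the conditional probability of each draw in order, without replacement, so each draw removes one from its color and from the total.
P = (3/19) · (2/18) · (9/17) · (7/16) · (1/15) = 7/25840 ≈ 0.0003.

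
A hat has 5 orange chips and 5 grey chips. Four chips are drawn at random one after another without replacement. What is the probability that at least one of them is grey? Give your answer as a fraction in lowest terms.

41/42

Use the complement: P(at least one grey) = 1 − P(no grey).
P(none) = C(5,4)/C(10,4) = 5/210.
So P = 1 − 5/210 = 41/42 ≈ 0.9762.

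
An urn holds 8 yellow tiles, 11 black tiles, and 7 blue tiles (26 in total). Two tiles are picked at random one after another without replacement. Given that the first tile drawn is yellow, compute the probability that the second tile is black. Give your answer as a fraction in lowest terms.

11/25

After removing 1 yellow, the urn has 11 black out of 25 remaining.
P(second is black | given) = 11/25 ≈ 0.4400.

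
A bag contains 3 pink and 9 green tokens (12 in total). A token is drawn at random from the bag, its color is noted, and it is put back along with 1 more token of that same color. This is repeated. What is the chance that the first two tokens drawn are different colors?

Either green then pink, or pink then green; after the first draw the total is 13.
P = (9/12)·(3/13) + (3/12)·(9/13) = 9/26 ≈ 0.3462.

9/26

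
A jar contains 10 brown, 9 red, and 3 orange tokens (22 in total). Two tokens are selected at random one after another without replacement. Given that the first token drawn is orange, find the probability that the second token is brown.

10/21

After removing 1 orange, the jar has 10 brown out of 21 remaining.
P(second is brown | given) = 10/21 ≈ 0.4762.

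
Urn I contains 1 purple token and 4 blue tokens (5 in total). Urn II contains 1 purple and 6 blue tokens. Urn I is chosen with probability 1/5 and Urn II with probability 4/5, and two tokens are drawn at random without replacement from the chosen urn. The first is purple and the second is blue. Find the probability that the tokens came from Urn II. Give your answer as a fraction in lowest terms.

20/27

P(E | Urn I) = 1/5; P(E | Urn II) = 1/7.
P(E) = 1/5·1/5 + 4/5·1/7 = 27/175.
By Bayes' rule, P(Urn II | E) = 4/35 / 27/175 = 20/27 ≈ 0.7407.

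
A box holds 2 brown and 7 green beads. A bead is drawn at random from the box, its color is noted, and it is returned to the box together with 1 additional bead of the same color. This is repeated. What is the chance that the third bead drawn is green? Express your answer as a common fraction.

Sum over the four possibilities for the first two draws (green/not-green each), tracking how the green count and total change by +1 per draw.
P(third is green) = 7/9 ≈ 0.7778. (In a Pólya urn every draw has the same marginal probability 7/9.)

7/9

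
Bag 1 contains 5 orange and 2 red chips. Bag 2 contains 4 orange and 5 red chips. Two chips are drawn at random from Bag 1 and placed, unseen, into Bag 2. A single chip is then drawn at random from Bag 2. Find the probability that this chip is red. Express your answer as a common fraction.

Condition on how many of the transferred chips are red (from Bag 1: 2 red of 7; then Bag 2 has 11 total).
  0 red: C(2,0)C(5,2)/C(7,2) = 10/21; then P = 5/11
  1 red: C(2,1)C(5,1)/C(7,2) = 10/21; then P = 6/11
  2 red: C(2,2)C(5,0)/C(7,2) = 1/21; then P = 7/11
P(red from Bag 2) = 39/77 ≈ 0.5065.

39/77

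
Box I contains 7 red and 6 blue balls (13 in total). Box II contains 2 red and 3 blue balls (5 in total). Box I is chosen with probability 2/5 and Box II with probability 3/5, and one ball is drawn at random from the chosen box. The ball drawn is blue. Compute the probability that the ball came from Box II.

P(blue | Box I) = 6/13; P(blue | Box II) = 3/5.
P(blue) = 2/5·6/13 + 3/5·3/5 = 177/325.
By Bayes' rule, P(Box II | blue) = 9/25 / 177/325 = 39/59 ≈ 0.6610.

39/59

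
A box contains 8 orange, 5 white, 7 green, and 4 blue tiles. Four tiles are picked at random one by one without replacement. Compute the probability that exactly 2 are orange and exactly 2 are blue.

4/253

Unordered draws without replacement: count favorable combinations over C(24,4).
Favorable = C(8,2) · C(5,0) · C(7,0) · C(4,2) = 168; total = C(24,4) = 10626.
P = 168/10626 = 4/253 ≈ 0.0158.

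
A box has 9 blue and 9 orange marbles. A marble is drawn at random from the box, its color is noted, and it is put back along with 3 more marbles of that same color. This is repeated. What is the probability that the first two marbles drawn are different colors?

Either orange then blue, or blue then orange; after the first draw the total is 21.
P = (9/18)·(9/21) + (9/18)·(9/21) = 3/7 ≈ 0.4286.

3/7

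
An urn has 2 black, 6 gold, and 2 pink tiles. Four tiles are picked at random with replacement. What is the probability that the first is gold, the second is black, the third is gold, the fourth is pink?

Multiply the conditional probability of each draw in order, with replacement (the composition resets each draw).
P = (6/10) · (2/10) · (6/10) · (2/10) = 9/625 ≈ 0.0144.

9/625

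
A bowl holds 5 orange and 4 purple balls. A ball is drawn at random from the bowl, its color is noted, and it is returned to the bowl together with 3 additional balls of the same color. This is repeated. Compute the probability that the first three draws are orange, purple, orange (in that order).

Track the composition after each reinforcement of +3.
P = (5/9) · (4/12) · (8/15) = 8/81 ≈ 0.0988.

8/81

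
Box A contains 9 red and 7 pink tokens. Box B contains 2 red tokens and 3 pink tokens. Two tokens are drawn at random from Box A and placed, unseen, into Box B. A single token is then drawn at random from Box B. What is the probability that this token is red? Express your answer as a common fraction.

Condition on how many of the transferred tokens are red (from Box A: 9 red of 16; then Box B has 7 total).
  0 red: C(9,0)C(7,2)/C(16,2) = 7/40; then P = 2/7
  1 red: C(9,1)C(7,1)/C(16,2) = 21/40; then P = 3/7
  2 red: C(9,2)C(7,0)/C(16,2) = 3/10; then P = 4/7
P(red from Box B) = 25/56 ≈ 0.4464.

25/56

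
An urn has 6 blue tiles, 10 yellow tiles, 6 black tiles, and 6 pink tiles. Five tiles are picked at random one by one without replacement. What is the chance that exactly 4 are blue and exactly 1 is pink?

Unordered draws without replacement: count favorable combinations over C(28,5).
Favorable = C(6,4) · C(10,0) · C(6,0) · C(6,1) = 90; total = C(28,5) = 98280.
P = 90/98280 = 1/1092 ≈ 0.0009.

1/1092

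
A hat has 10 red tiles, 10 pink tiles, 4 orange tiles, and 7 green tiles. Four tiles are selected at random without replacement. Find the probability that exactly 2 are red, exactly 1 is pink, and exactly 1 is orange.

360/6293

Unordered draws without replacement: count favorable combinations over C(31,4).
Favorable = C(10,2) · C(10,1) · C(4,1) · C(7,0) = 1800; total = C(31,4) = 31465.
P = 1800/31465 = 360/6293 ≈ 0.0572.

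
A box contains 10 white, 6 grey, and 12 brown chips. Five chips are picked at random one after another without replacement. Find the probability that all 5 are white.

1/390

Unordered draws without replacement: count favorable combinations over C(28,5).
Favorable = C(10,5) · C(6,0) · C(12,0) = 252; total = C(28,5) = 98280.
P = 252/98280 = 1/390 ≈ 0.0026.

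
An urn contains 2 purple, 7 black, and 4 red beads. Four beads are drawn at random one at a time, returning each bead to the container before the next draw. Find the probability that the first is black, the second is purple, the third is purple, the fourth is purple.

56/28561

Multiply the conditional probability of each draw in order, with replacement (the composition resets each draw).
P = (7/13) · (2/13) · (2/13) · (2/13) = 56/28561 ≈ 0.0020.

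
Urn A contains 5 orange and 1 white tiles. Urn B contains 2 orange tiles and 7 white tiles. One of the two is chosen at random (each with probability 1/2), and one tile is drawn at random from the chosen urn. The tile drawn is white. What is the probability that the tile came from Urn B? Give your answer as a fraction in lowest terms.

14/17

P(white | Urn A) = 1/6; P(white | Urn B) = 7/9.
P(white) = 1/2·1/6 + 1/2·7/9 = 17/36.
By Bayes' rule, P(Urn B | white) = 7/18 / 17/36 = 14/17 ≈ 0.8235.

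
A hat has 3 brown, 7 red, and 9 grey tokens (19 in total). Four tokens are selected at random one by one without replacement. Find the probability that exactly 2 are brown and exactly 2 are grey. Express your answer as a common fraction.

Unordered draws without replacement: count favorable combinations over C(19,4).
Favorable = C(3,2) · C(7,0) · C(9,2) = 108; total = C(19,4) = 3876.
P = 108/3876 = 9/323 ≈ 0.0279.

9/323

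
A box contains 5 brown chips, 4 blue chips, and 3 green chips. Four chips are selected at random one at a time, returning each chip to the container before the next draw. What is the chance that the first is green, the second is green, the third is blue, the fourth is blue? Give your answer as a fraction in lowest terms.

Multiply the conditional probability of each draw in order, with replacement (the composition resets each draw).
P = (3/12) · (3/12) · (4/12) · (4/12) = 1/144 ≈ 0.0069.

1/144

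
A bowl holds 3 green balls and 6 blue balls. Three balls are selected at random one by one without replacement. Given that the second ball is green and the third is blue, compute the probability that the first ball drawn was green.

2/7

P(first=green and the second ball is green and the third is blue) = (3/9)·(2/8)·(6/7) = 1/14.
P(E) = Σ over first color = 1/14 + 5/28 = 1/4.
By Bayes, P(first=green | E) = 1/14 / 1/4 = 2/7 ≈ 0.2857.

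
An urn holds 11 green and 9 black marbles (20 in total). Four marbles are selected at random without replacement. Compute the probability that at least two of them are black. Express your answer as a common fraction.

202/323

Sum the hypergeometric tail for j = 2,…,4 black marbles.
Favorable = C(9,2)·C(11,2) + C(9,3)·C(11,1) + C(9,4)·C(11,0) = 3030; total = C(20,4) = 4845.
P = 3030/4845 = 202/323 ≈ 0.6254.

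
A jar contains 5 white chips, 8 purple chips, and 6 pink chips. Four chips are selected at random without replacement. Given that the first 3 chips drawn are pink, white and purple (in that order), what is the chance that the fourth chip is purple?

After removing 1 white, 1 purple, 1 pink, the jar has 7 purple out of 16 remaining.
P(fourth is purple | given) = 7/16 ≈ 0.4375.

7/16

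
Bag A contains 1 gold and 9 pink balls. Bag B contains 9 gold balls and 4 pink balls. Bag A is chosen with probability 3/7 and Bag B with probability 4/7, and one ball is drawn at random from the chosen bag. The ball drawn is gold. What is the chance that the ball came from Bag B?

120/133

P(gold | Bag A) = 1/10; P(gold | Bag B) = 9/13.
P(gold) = 3/7·1/10 + 4/7·9/13 = 57/130.
By Bayes' rule, P(Bag B | gold) = 36/91 / 57/130 = 120/133 ≈ 0.9023.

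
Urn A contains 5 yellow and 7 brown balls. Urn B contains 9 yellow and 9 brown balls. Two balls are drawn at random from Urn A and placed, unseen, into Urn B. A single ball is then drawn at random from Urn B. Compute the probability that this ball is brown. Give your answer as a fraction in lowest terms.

Condition on how many of the transferred balls are brown (from Urn A: 7 brown of 12; then Urn B has 20 total).
  0 brown: C(7,0)C(5,2)/C(12,2) = 5/33; then P = 9/20
  1 brown: C(7,1)C(5,1)/C(12,2) = 35/66; then P = 10/20
  2 brown: C(7,2)C(5,0)/C(12,2) = 7/22; then P = 11/20
P(brown from Urn B) = 61/120 ≈ 0.5083.

61/120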